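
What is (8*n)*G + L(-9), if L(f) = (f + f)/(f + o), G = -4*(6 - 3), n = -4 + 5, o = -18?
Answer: -286/3 ≈ -95.333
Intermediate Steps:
n = 1
G = -12 (G = -4*3 = -12)
L(f) = 2*f/(-18 + f) (L(f) = (f + f)/(f - 18) = (2*f)/(-18 + f) = 2*f/(-18 + f))
(8*n)*G + L(-9) = (8*1)*(-12) + 2*(-9)/(-18 - 9) = 8*(-12) + 2*(-9)/(-27) = -96 + 2*(-9)*(-1/27) = -96 + 2/3 = -286/3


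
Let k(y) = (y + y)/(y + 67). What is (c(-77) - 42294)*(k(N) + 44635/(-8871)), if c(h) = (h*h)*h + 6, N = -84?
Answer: -364904022593/150807 ≈ -2.4197e+6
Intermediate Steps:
k(y) = 2*y/(67 + y) (k(y) = (2*y)/(67 + y) = 2*y/(67 + y))
c(h) = 6 + h³ (c(h) = h²*h + 6 = h³ + 6 = 6 + h³)
(c(-77) - 42294)*(k(N) + 44635/(-8871)) = ((6 + (-77)³) - 42294)*(2*(-84)/(67 - 84) + 44635/(-8871)) = ((6 - 456533) - 42294)*(2*(-84)/(-17) + 44635*(-1/8871)) = (-456527 - 42294)*(2*(-84)*(-1/17) - 44635/8871) = -498821*(168/17 - 44635/8871) = -498821*731533/150807 = -364904022593/150807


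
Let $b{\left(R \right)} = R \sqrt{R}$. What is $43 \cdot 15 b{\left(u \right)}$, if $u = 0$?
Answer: $0$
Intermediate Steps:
$b{\left(R \right)} = R^{\frac{3}{2}}$
$43 \cdot 15 b{\left(u \right)} = 43 \cdot 15 \cdot 0^{\frac{3}{2}} = 645 \cdot 0 = 0$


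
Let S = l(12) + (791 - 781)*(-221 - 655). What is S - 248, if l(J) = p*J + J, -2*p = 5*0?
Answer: -8996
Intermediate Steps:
p = 0 (p = -5*0/2 = -½*0 = 0)
l(J) = J (l(J) = 0*J + J = 0 + J = J)
S = -8748 (S = 12 + (791 - 781)*(-221 - 655) = 12 + 10*(-876) = 12 - 8760 = -8748)
S - 248 = -8748 - 248 = -8996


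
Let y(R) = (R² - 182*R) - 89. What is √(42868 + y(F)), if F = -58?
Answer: 31*√59 ≈ 238.12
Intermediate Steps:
y(R) = -89 + R² - 182*R
√(42868 + y(F)) = √(42868 + (-89 + (-58)² - 182*(-58))) = √(42868 + (-89 + 3364 + 10556)) = √(42868 + 13831) = √56699 = 31*√59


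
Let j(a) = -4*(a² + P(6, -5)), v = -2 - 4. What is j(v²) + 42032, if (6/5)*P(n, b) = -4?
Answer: 110584/3 ≈ 36861.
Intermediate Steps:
v = -6
P(n, b) = -10/3 (P(n, b) = (⅚)*(-4) = -10/3)
j(a) = 40/3 - 4*a² (j(a) = -4*(a² - 10/3) = -4*(-10/3 + a²) = 40/3 - 4*a²)
j(v²) + 42032 = (40/3 - 4*((-6)²)²) + 42032 = (40/3 - 4*36²) + 42032 = (40/3 - 4*1296) + 42032 = (40/3 - 5184) + 42032 = -15512/3 + 42032 = 110584/3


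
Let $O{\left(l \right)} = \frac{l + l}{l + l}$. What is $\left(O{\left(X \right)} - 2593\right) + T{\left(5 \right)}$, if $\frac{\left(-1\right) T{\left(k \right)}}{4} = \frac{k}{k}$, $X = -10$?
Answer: $-2596$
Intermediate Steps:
$O{\left(l \right)} = 1$ ($O{\left(l \right)} = \frac{2 l}{2 l} = 2 l \frac{1}{2 l} = 1$)
$T{\left(k \right)} = -4$ ($T{\left(k \right)} = - 4 \frac{k}{k} = \left(-4\right) 1 = -4$)
$\left(O{\left(X \right)} - 2593\right) + T{\left(5 \right)} = \left(1 - 2593\right) - 4 = -2592 - 4 = -2596$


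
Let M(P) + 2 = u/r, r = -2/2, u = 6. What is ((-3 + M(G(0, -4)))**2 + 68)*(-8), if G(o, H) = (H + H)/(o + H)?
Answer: -1512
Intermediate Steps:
r = -1 (r = -2*1/2 = -1)
G(o, H) = 2*H/(H + o) (G(o, H) = (2*H)/(H + o) = 2*H/(H + o))
M(P) = -8 (M(P) = -2 + 6/(-1) = -2 + 6*(-1) = -2 - 6 = -8)
((-3 + M(G(0, -4)))**2 + 68)*(-8) = ((-3 - 8)**2 + 68)*(-8) = ((-11)**2 + 68)*(-8) = (121 + 68)*(-8) = 189*(-8) = -1512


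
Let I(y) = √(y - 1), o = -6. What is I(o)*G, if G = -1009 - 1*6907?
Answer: -7916*I*√7 ≈ -20944.0*I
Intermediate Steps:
I(y) = √(-1 + y)
G = -7916 (G = -1009 - 6907 = -7916)
I(o)*G = √(-1 - 6)*(-7916) = √(-7)*(-7916) = (I*√7)*(-7916) = -7916*I*√7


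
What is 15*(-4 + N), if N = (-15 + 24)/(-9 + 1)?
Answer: -615/8 ≈ -76.875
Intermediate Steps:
N = -9/8 (N = 9/(-8) = 9*(-⅛) = -9/8 ≈ -1.1250)
15*(-4 + N) = 15*(-4 - 9/8) = 15*(-41/8) = -615/8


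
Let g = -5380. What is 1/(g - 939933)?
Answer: -1/945313 ≈ -1.0579e-6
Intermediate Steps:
1/(g - 939933) = 1/(-5380 - 939933) = 1/(-945313) = -1/945313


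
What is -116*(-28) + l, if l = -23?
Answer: 3225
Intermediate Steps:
-116*(-28) + l = -116*(-28) - 23 = 3248 - 23 = 3225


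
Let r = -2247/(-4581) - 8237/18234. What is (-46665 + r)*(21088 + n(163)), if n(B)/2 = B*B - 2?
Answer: -16072865085075811/4640553 ≈ -3.4636e+9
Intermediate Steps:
n(B) = -4 + 2*B**2 (n(B) = 2*(B*B - 2) = 2*(B**2 - 2) = 2*(-2 + B**2) = -4 + 2*B**2)
r = 359789/9281106 (r = -2247*(-1/4581) - 8237*1/18234 = 749/1527 - 8237/18234 = 359789/9281106 ≈ 0.038766)
(-46665 + r)*(21088 + n(163)) = (-46665 + 359789/9281106)*(21088 + (-4 + 2*163**2)) = -433102451701*(21088 + (-4 + 2*26569))/9281106 = -433102451701*(21088 + (-4 + 53138))/9281106 = -433102451701*(21088 + 53134)/9281106 = -433102451701/9281106*74222 = -16072865085075811/4640553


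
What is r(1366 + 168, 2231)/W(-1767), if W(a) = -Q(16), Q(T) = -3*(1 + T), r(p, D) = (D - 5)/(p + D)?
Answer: 742/64005 ≈ 0.011593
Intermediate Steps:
r(p, D) = (-5 + D)/(D + p)
Q(T) = -3 - 3*T
W(a) = 51 (W(a) = -(-3 - 3*16) = -(-3 - 48) = -1*(-51) = 51)
r(1366 + 168, 2231)/W(-1767) = ((-5 + 2231)/(2231 + (1366 + 168)))/51 = (2226/(2231 + 1534))*(1/51) = (2226/3765)*(1/51) = ((1/3765)*2226)*(1/51) = (742/1255)*(1/51) = 742/64005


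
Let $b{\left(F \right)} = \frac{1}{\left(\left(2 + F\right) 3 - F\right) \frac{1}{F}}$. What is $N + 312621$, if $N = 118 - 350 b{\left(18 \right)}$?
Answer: $312589$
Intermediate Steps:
$b{\left(F \right)} = \frac{F}{6 + 2 F}$ ($b{\left(F \right)} = \frac{1}{\left(\left(6 + 3 F\right) - F\right) \frac{1}{F}} = \frac{1}{\left(6 + 2 F\right) \frac{1}{F}} = \frac{1}{\frac{1}{F} \left(6 + 2 F\right)} = \frac{F}{6 + 2 F}$)
$N = -32$ ($N = 118 - 350 \cdot \frac{1}{2} \cdot 18 \frac{1}{3 + 18} = 118 - 350 \cdot \frac{1}{2} \cdot 18 \cdot \frac{1}{21} = 118 - 150 = -32$)
$N + 312621 = -32 + 312621 = 312589$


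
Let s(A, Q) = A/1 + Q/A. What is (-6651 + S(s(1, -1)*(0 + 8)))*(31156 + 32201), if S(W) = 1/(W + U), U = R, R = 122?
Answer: -51409200297/122 ≈ -4.2139e+8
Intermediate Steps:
U = 122
s(A, Q) = A + Q/A (s(A, Q) = A*1 + Q/A = A + Q/A)
S(W) = 1/(122 + W) (S(W) = 1/(W + 122) = 1/(122 + W))
(-6651 + S(s(1, -1)*(0 + 8)))*(31156 + 32201) = (-6651 + 1/(122 + (1 - 1/1)*(0 + 8)))*(31156 + 32201) = (-6651 + 1/(122 + (1 - 1*1)*8))*63357 = (-6651 + 1/(122 + (1 - 1)*8))*63357 = (-6651 + 1/(122 + 0*8))*63357 = (-6651 + 1/(122 + 0))*63357 = (-6651 + 1/122)*63357 = -811421/122*63357 = -51409200297/122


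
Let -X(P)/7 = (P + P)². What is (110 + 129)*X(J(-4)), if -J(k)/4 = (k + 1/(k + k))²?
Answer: -1984045833/64 ≈ -3.1001e+7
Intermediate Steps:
J(k) = -4*(k + 1/(2*k))² (J(k) = -4*(k + 1/(k + k))² = -4*(k + 1/(2*k))²)
X(P) = -28*P² (X(P) = -7*(P + P)² = -7*4*P² = -28*P²)
(110 + 129)*X(J(-4)) = (110 + 129)*(-28*(1 + 2*(-4)²)⁴/256) = 239*(-28*(1 + 2*16)⁴/256) = 239*(-28*(1 + 32)⁴/256) = 239*(-28*(-1*1/16*33²)²) = 239*(-28*(-1*1/16*1089)²) = 239*(-28*(-1089/16)²) = 239*(-28*1185921/256) = 239*(-8301447/64) = -1984045833/64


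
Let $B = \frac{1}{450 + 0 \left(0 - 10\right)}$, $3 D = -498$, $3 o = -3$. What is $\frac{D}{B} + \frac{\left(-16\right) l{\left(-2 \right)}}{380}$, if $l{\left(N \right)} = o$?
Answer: $- \frac{7096496}{95} \approx -74700.0$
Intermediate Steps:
$o = -1$ ($o = \frac{1}{3} \left(-3\right) = -1$)
$D = -166$ ($D = \frac{1}{3} \left(-498\right) = -166$)
$l{\left(N \right)} = -1$
$B = \frac{1}{450}$ ($B = \frac{1}{450 + 0 \left(-10\right)} = \frac{1}{450 + 0} = \frac{1}{450} \approx 0.0022222$)
$\frac{D}{B} + \frac{\left(-16\right) l{\left(-2 \right)}}{380} = - 166 \frac{1}{\frac{1}{450}} + \frac{\left(-16\right) \left(-1\right)}{380} = \left(-166\right) 450 + 16 \cdot \frac{1}{380} = -74700 + \frac{4}{95} = - \frac{7096496}{95}$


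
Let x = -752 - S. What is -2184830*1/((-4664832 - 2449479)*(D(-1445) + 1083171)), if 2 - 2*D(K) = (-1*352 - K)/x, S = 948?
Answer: 7428422000/26200484189214723 ≈ 2.8352e-7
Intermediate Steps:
x = -1700 (x = -752 - 1*948 = -752 - 948 = -1700)
D(K) = 381/425 - K/3400 (D(K) = 1 - (-1*352 - K)/(2*(-1700)) = 1 - (-352 - K)*(-1)/(2*1700) = 1 - (88/425 + K/1700)/2 = 1 + (-44/425 - K/3400) = 381/425 - K/3400)
-2184830*1/((-4664832 - 2449479)*(D(-1445) + 1083171)) = -2184830*1/((-4664832 - 2449479)*((381/425 - 1/3400*(-1445)) + 1083171)) = -2184830*(-1/(7114311*((381/425 + 17/40) + 1083171))) = -2184830*(-1/(7114311*(4493/3400 + 1083171))) = -2184830/((-7114311*3682785893/3400)) = -2184830/(-26200484189214723/3400) = -2184830*(-3400/26200484189214723) = 7428422000/26200484189214723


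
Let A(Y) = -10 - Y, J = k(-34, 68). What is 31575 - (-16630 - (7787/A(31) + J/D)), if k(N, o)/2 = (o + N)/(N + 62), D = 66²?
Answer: 60027100753/1250172 ≈ 48015.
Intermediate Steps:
D = 4356
k(N, o) = 2*(N + o)/(62 + N) (k(N, o) = 2*((o + N)/(N + 62)) = 2*((N + o)/(62 + N)) = 2*(N + o)/(62 + N))
J = 17/7 (J = 2*(-34 + 68)/(62 - 34) = 2*34/28 = 2*(1/28)*34 = 17/7 ≈ 2.4286)
31575 - (-16630 - (7787/A(31) + J/D)) = 31575 - (-16630 - (7787/(-10 - 1*31) + (17/7)/4356)) = 31575 - (-16630 - (7787/(-10 - 31) + (17/7)*(1/4356))) = 31575 - (-16630 - (7787/(-41) + 17/30492)) = 31575 - (-16630 - (7787*(-1/41) + 17/30492)) = 31575 - (-16630 - (-7787/41 + 17/30492)) = 31575 - (-16630 - 1*(-237440507/1250172)) = 31575 - (-16630 + 237440507/1250172) = 31575 - 1*(-20552919853/1250172) = 31575 + 20552919853/1250172 = 60027100753/1250172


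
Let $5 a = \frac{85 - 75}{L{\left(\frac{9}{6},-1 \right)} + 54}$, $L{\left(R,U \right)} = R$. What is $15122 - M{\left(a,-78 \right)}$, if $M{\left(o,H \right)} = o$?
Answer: $\frac{1678538}{111} \approx 15122.0$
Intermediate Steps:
$a = \frac{4}{111}$ ($a = \frac{\left(85 - 75\right) \frac{1}{\frac{9}{6} + 54}}{5} = \frac{10 \frac{1}{9 \cdot \frac{1}{6} + 54}}{5} = \frac{10 \frac{1}{\frac{3}{2} + 54}}{5} = \frac{10 \frac{1}{\frac{111}{2}}}{5} = \frac{10 \cdot \frac{2}{111}}{5} = \frac{1}{5} \cdot \frac{20}{111} = \frac{4}{111} \approx 0.036036$)
$15122 - M{\left(a,-78 \right)} = 15122 - \frac{4}{111} = \frac{1678538}{111}$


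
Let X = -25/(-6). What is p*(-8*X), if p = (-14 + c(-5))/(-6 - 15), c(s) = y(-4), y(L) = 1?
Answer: -1300/63 ≈ -20.635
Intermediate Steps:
X = 25/6 (X = -25*(-⅙) = 25/6 ≈ 4.1667)
c(s) = 1
p = 13/21 (p = (-14 + 1)/(-6 - 15) = -13/(-21) = -13*(-1/21) = 13/21 ≈ 0.61905)
p*(-8*X) = 13*(-8*25/6)/21 = (13/21)*(-100/3) = -1300/63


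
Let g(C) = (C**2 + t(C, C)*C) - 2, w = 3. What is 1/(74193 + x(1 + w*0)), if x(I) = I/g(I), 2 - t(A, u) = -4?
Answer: 5/370966 ≈ 1.3478e-5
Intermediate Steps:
t(A, u) = 6 (t(A, u) = 2 - 1*(-4) = 2 + 4 = 6)
g(C) = -2 + C**2 + 6*C (g(C) = (C**2 + 6*C) - 2 = -2 + C**2 + 6*C)
x(I) = I/(-2 + I**2 + 6*I)
1/(74193 + x(1 + w*0)) = 1/(74193 + (1 + 3*0)/(-2 + (1 + 3*0)**2 + 6*(1 + 3*0))) = 1/(74193 + (1 + 0)/(-2 + (1 + 0)**2 + 6*(1 + 0))) = 1/(74193 + 1/(-2 + 1**2 + 6*1)) = 1/(74193 + 1/(-2 + 1 + 6)) = 1/(74193 + 1/5) = 1/(370966/5) = 5/370966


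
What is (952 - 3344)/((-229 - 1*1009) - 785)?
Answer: 2392/2023 ≈ 1.1824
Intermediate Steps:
(952 - 3344)/((-229 - 1*1009) - 785) = -2392/((-229 - 1009) - 785) = -2392/(-1238 - 785) = -2392/(-2023) = -2392*(-1/2023) = 2392/2023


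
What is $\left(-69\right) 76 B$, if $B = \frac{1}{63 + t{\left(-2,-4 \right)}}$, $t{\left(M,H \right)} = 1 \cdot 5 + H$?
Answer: $- \frac{1311}{16} \approx -81.938$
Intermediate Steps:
$t{\left(M,H \right)} = 5 + H$
$B = \frac{1}{64}$ ($B = \frac{1}{63 + \left(5 - 4\right)} = \frac{1}{63 + 1} = \frac{1}{64} \approx 0.015625$)
$\left(-69\right) 76 B = \left(-69\right) 76 \cdot \frac{1}{64} = \left(-5244\right) \frac{1}{64} = - \frac{1311}{16}$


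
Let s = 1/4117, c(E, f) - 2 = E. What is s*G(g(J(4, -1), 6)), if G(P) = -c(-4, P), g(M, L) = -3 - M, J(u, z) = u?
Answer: 2/4117 ≈ 0.00048579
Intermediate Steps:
c(E, f) = 2 + E
G(P) = 2 (G(P) = -(2 - 4) = -1*(-2) = 2)
s = 1/4117 ≈ 0.00024290
s*G(g(J(4, -1), 6)) = (1/4117)*2 = 2/4117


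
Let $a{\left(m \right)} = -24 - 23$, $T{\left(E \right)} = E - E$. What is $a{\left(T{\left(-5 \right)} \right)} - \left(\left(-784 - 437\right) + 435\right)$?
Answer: $739$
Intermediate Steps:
$T{\left(E \right)} = 0$
$a{\left(m \right)} = -47$ ($a{\left(m \right)} = -24 - 23 = -47$)
$a{\left(T{\left(-5 \right)} \right)} - \left(\left(-784 - 437\right) + 435\right) = -47 - \left(\left(-784 - 437\right) + 435\right) = -47 - \left(-1221 + 435\right) = -47 - -786 = -47 + 786 = 739$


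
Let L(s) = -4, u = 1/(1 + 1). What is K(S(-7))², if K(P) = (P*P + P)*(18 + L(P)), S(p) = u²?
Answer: 1225/64 ≈ 19.141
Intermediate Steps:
u = ½ (u = 1/2 = ½ ≈ 0.50000)
S(p) = ¼ (S(p) = (½)² = ¼)
K(P) = 14*P + 14*P² (K(P) = (P*P + P)*(18 - 4) = (P² + P)*14 = (P + P²)*14 = 14*P + 14*P²)
K(S(-7))² = (14*(¼)*(1 + ¼))² = (14*(¼)*(5/4))² = (35/8)² = 1225/64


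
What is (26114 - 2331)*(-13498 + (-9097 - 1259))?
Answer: -567319682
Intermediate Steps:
(26114 - 2331)*(-13498 + (-9097 - 1259)) = 23783*(-13498 - 10356) = 23783*(-23854) = -567319682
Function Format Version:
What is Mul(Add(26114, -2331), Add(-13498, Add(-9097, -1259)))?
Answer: -567319682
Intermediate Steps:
Mul(Add(26114, -2331), Add(-13498, Add(-9097, -1259))) = Mul(23783, Add(-13498, -10356)) = Mul(23783, -23854) = -567319682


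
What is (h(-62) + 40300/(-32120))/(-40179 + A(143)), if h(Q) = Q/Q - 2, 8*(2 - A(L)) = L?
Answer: 204/3636787 ≈ 5.6093e-5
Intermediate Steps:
A(L) = 2 - L/8
h(Q) = -1 (h(Q) = 1 - 2 = -1)
(h(-62) + 40300/(-32120))/(-40179 + A(143)) = (-1 + 40300/(-32120))/(-40179 + (2 - ⅛*143)) = (-1 + 40300*(-1/32120))/(-40179 + (2 - 143/8)) = (-1 - 2015/1606)/(-40179 - 127/8) = -3621/(1606*(-321559/8)) = -3621/1606*(-8/321559) = 204/3636787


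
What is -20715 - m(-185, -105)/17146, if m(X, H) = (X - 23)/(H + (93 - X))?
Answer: -30723017131/1483129 ≈ -20715.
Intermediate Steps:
m(X, H) = (-23 + X)/(93 + H - X)
-20715 - m(-185, -105)/17146 = -20715 - (-23 - 185)/(93 - 105 - 1*(-185))/17146 = -20715 - -208/(93 - 105 + 185)/17146 = -20715 - -208/173/17146 = -20715 - (1/173)*(-208)/17146 = -20715 - (-208)/(173*17146) = -20715 - 1*(-104/1483129) = -20715 + 104/1483129 = -30723017131/1483129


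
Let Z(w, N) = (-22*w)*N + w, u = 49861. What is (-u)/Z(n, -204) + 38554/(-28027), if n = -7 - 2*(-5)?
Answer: -1916660965/377439609 ≈ -5.0781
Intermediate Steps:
n = 3 (n = -7 + 10 = 3)
Z(w, N) = w - 22*N*w (Z(w, N) = -22*N*w + w = w - 22*N*w)
(-u)/Z(n, -204) + 38554/(-28027) = (-1*49861)/((3*(1 - 22*(-204)))) + 38554/(-28027) = -49861*1/(3*(1 + 4488)) + 38554*(-1/28027) = -49861/(3*4489) - 38554/28027 = -49861/13467 - 38554/28027 = -1916660965/377439609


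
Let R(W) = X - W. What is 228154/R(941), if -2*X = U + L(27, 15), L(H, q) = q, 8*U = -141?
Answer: -3650464/15035 ≈ -242.80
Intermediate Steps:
U = -141/8 (U = (⅛)*(-141) = -141/8 ≈ -17.625)
X = 21/16 (X = -(-141/8 + 15)/2 = -½*(-21/8) = 21/16 ≈ 1.3125)
R(W) = 21/16 - W
228154/R(941) = 228154/(21/16 - 1*941) = 228154/(21/16 - 941) = 228154/(-15035/16) = 228154*(-16/15035) = -3650464/15035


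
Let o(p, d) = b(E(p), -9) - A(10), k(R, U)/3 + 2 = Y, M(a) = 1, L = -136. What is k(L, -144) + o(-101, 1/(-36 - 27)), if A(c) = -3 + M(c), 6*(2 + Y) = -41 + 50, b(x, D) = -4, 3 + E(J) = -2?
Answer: -19/2 ≈ -9.5000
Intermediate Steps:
E(J) = -5 (E(J) = -3 - 2 = -5)
Y = -1/2 (Y = -2 + (-41 + 50)/6 = -2 + (1/6)*9 = -2 + 3/2 = -1/2 ≈ -0.50000)
k(R, U) = -15/2 (k(R, U) = -6 + 3*(-1/2) = -6 - 3/2 = -15/2)
A(c) = -2 (A(c) = -3 + 1 = -2)
o(p, d) = -2 (o(p, d) = -4 - 1*(-2) = -4 + 2 = -2)
k(L, -144) + o(-101, 1/(-36 - 27)) = -15/2 - 2 = -19/2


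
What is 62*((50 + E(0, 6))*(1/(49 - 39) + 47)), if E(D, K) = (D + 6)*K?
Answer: 1255686/5 ≈ 2.5114e+5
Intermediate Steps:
E(D, K) = K*(6 + D) (E(D, K) = (6 + D)*K = K*(6 + D))
62*((50 + E(0, 6))*(1/(49 - 39) + 47)) = 62*((50 + 6*(6 + 0))*(1/(49 - 39) + 47)) = 62*((50 + 6*6)*(1/10 + 47)) = 62*((50 + 36)*(⅒ + 47)) = 62*(86*(471/10)) = 62*(20253/5) = 1255686/5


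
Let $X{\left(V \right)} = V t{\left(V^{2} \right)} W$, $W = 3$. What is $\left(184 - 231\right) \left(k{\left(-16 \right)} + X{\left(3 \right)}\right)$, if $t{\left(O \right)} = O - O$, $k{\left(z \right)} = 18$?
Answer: $-846$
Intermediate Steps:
$t{\left(O \right)} = 0$
$X{\left(V \right)} = 0$ ($X{\left(V \right)} = V 0 \cdot 3 = 0 \cdot 3 = 0$)
$\left(184 - 231\right) \left(k{\left(-16 \right)} + X{\left(3 \right)}\right) = \left(184 - 231\right) \left(18 + 0\right) = \left(-47\right) 18 = -846$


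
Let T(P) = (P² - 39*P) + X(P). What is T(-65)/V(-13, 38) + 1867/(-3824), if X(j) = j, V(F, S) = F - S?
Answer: -25696897/195024 ≈ -131.76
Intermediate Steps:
T(P) = P² - 38*P (T(P) = (P² - 39*P) + P = P² - 38*P)
T(-65)/V(-13, 38) + 1867/(-3824) = (-65*(-38 - 65))/(-13 - 1*38) + 1867/(-3824) = (-65*(-103))/(-13 - 38) + 1867*(-1/3824) = 6695/(-51) - 1867/3824 = 6695*(-1/51) - 1867/3824 = -6695/51 - 1867/3824 = -25696897/195024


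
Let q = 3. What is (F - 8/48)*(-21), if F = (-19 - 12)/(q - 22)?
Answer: -1169/38 ≈ -30.763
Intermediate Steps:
F = 31/19 (F = (-19 - 12)/(3 - 22) = -31/(-19) = -31*(-1/19) = 31/19 ≈ 1.6316)
(F - 8/48)*(-21) = (31/19 - 8/48)*(-21) = (31/19 - 8*1/48)*(-21) = (31/19 - 1/6)*(-21) = (167/114)*(-21) = -1169/38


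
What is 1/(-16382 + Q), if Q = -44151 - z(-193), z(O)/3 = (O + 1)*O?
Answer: -1/171701 ≈ -5.8241e-6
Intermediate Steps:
z(O) = 3*O*(1 + O) (z(O) = 3*((O + 1)*O) = 3*((1 + O)*O) = 3*(O*(1 + O)) = 3*O*(1 + O))
Q = -155319 (Q = -44151 - 3*(-193)*(1 - 193) = -44151 - 3*(-193)*(-192) = -44151 - 1*111168 = -44151 - 111168 = -155319)
1/(-16382 + Q) = 1/(-16382 - 155319) = 1/(-171701) = -1/171701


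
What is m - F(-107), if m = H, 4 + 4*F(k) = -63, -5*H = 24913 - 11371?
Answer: -53833/20 ≈ -2691.6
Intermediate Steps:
H = -13542/5 (H = -(24913 - 11371)/5 = -⅕*13542 = -13542/5 ≈ -2708.4)
F(k) = -67/4 (F(k) = -1 + (¼)*(-63) = -1 - 63/4 = -67/4)
m = -13542/5 ≈ -2708.4
m - F(-107) = -13542/5 - 1*(-67/4) = -13542/5 + 67/4 = -53833/20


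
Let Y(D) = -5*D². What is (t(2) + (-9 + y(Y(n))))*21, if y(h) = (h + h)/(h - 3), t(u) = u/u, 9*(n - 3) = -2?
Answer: -217287/1684 ≈ -129.03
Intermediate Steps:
n = 25/9 (n = 3 + (⅑)*(-2) = 3 - 2/9 = 25/9 ≈ 2.7778)
t(u) = 1
y(h) = 2*h/(-3 + h) (y(h) = (2*h)/(-3 + h) = 2*h/(-3 + h))
(t(2) + (-9 + y(Y(n))))*21 = (1 + (-9 + 2*(-5*(25/9)²)/(-3 - 5*(25/9)²)))*21 = (1 + (-9 + 2*(-5*625/81)/(-3 - 5*625/81)))*21 = (1 + (-9 + 2*(-3125/81)/(-3 - 3125/81)))*21 = (1 + (-9 + 2*(-3125/81)/(-3368/81)))*21 = (1 + (-9 + 2*(-3125/81)*(-81/3368)))*21 = (1 + (-9 + 3125/1684))*21 = (1 - 12031/1684)*21 = -10347/1684*21 = -217287/1684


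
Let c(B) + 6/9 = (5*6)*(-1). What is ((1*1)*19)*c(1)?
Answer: -1748/3 ≈ -582.67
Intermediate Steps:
c(B) = -92/3 (c(B) = -⅔ + (5*6)*(-1) = -⅔ + 30*(-1) = -⅔ - 30 = -92/3)
((1*1)*19)*c(1) = ((1*1)*19)*(-92/3) = (1*19)*(-92/3) = 19*(-92/3) = -1748/3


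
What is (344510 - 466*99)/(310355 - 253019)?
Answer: 37297/7167 ≈ 5.2040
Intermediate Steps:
(344510 - 466*99)/(310355 - 253019) = (344510 - 46134)/57336 = 298376*(1/57336) = 37297/7167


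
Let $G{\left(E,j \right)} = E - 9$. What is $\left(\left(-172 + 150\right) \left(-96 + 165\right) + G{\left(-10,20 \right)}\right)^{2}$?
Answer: $2362369$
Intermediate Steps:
$G{\left(E,j \right)} = -9 + E$
$\left(\left(-172 + 150\right) \left(-96 + 165\right) + G{\left(-10,20 \right)}\right)^{2} = \left(\left(-172 + 150\right) \left(-96 + 165\right) - 19\right)^{2} = \left(\left(-22\right) 69 - 19\right)^{2} = \left(-1518 - 19\right)^{2} = \left(-1537\right)^{2} = 2362369$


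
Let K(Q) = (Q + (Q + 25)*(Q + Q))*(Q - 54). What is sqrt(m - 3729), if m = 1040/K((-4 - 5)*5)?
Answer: I*sqrt(328931889)/297 ≈ 61.066*I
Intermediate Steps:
K(Q) = (-54 + Q)*(Q + 2*Q*(25 + Q)) (K(Q) = (Q + (25 + Q)*(2*Q))*(-54 + Q) = (Q + 2*Q*(25 + Q))*(-54 + Q) = (-54 + Q)*(Q + 2*Q*(25 + Q)))
m = -16/2673 (m = 1040/((((-4 - 5)*5)*(-2754 - 57*(-4 - 5)*5 + 2*((-4 - 5)*5)**2))) = 1040/(((-9*5)*(-2754 - (-513)*5 + 2*(-9*5)**2))) = 1040/((-45*(-2754 - 57*(-45) + 2*(-45)**2))) = 1040/((-45*(-2754 + 2565 + 2*2025))) = 1040/((-45*(-2754 + 2565 + 4050))) = 1040/((-45*3861)) = 1040/(-173745) = 1040*(-1/173745) = -16/2673 ≈ -0.0059858)
sqrt(m - 3729) = sqrt(-16/2673 - 3729) = sqrt(-9967633/2673) = I*sqrt(328931889)/297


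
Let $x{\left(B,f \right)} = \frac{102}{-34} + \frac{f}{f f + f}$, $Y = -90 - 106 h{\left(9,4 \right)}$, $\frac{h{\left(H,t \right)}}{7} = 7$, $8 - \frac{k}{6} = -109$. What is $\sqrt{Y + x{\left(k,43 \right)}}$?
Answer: $\frac{i \sqrt{2558897}}{22} \approx 72.712 i$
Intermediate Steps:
$k = 702$ ($k = 48 - -654 = 48 + 654 = 702$)
$h{\left(H,t \right)} = 49$ ($h{\left(H,t \right)} = 7 \cdot 7 = 49$)
$Y = -5284$ ($Y = -90 - 5194 = -5284$)
$x{\left(B,f \right)} = -3 + \frac{f}{f + f^{2}}$ ($x{\left(B,f \right)} = 102 \left(- \frac{1}{34}\right) + \frac{f}{f^{2} + f} = -3 + \frac{f}{f + f^{2}}$)
$\sqrt{Y + x{\left(k,43 \right)}} = \sqrt{-5284 + \frac{-2 - 129}{1 + 43}} = \sqrt{-5284 + \frac{-2 - 129}{44}} = \sqrt{-5284 + \frac{1}{44} \left(-131\right)} = \sqrt{-5284 - \frac{131}{44}} = \sqrt{- \frac{232627}{44}} = \frac{i \sqrt{2558897}}{22}$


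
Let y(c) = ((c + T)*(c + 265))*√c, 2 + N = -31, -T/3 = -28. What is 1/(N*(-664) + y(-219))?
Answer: 1826/743806137 + 345*I*√219/495870758 ≈ 2.4549e-6 + 1.0296e-5*I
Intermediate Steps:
T = 84 (T = -3*(-28) = 84)
N = -33 (N = -2 - 31 = -33)
y(c) = √c*(84 + c)*(265 + c) (y(c) = ((c + 84)*(c + 265))*√c = ((84 + c)*(265 + c))*√c = √c*(84 + c)*(265 + c))
1/(N*(-664) + y(-219)) = 1/(-33*(-664) + √(-219)*(22260 + (-219)² + 349*(-219))) = 1/(21912 + (I*√219)*(22260 + 47961 - 76431)) = 1/(21912 + (I*√219)*(-6210)) = 1/(21912 - 6210*I*√219)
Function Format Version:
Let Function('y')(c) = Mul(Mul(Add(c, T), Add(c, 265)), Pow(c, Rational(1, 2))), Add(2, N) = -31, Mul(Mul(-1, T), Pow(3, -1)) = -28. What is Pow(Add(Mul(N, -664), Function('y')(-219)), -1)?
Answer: Add(Rational(1826, 743806137), Mul(Rational(345, 495870758), I, Pow(219, Rational(1, 2)))) ≈ Add(2.4549e-6, Mul(1.0296e-5, I))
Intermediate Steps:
T = 84 (T = Mul(-3, -28) = 84)
N = -33 (N = Add(-2, -31) = -33)
Function('y')(c) = Mul(Pow(c, Rational(1, 2)), Add(84, c), Add(265, c)) (Function('y')(c) = Mul(Mul(Add(c, 84), Add(c, 265)), Pow(c, Rational(1, 2))) = Mul(Mul(Add(84, c), Add(265, c)), Pow(c, Rational(1, 2))) = Mul(Pow(c, Rational(1, 2)), Add(84, c), Add(265, c)))
Pow(Add(Mul(N, -664), Function('y')(-219)), -1) = Pow(Add(Mul(-33, -664), Mul(Pow(-219, Rational(1, 2)), Add(22260, Pow(-219, 2), Mul(349, -219)))), -1) = Pow(Add(21912, Mul(Mul(I, Pow(219, Rational(1, 2))), Add(22260, 47961, -76431))), -1) = Pow(Add(21912, Mul(Mul(I, Pow(219, Rational(1, 2))), -6210)), -1) = Pow(Add(21912, Mul(-6210, I, Pow(219, Rational(1, 2)))), -1)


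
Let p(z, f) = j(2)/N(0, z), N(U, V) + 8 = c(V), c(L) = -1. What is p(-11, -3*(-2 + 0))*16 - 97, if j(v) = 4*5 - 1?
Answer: -1177/9 ≈ -130.78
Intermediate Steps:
j(v) = 19 (j(v) = 20 - 1 = 19)
N(U, V) = -9 (N(U, V) = -8 - 1 = -9)
p(z, f) = -19/9 (p(z, f) = 19/(-9) = 19*(-⅑) = -19/9)
p(-11, -3*(-2 + 0))*16 - 97 = -19/9*16 - 97 = -304/9 - 97 = -1177/9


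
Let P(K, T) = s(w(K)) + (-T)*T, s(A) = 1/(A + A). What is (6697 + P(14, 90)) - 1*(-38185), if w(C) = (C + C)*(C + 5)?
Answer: 39136049/1064 ≈ 36782.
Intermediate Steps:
w(C) = 2*C*(5 + C) (w(C) = (2*C)*(5 + C) = 2*C*(5 + C))
s(A) = 1/(2*A)
P(K, T) = -T**2 + 1/(4*K*(5 + K)) (P(K, T) = 1/(2*((2*K*(5 + K)))) + (-T)*T = (1/(2*K*(5 + K)))/2 - T**2 = 1/(4*K*(5 + K)) - T**2 = -T**2 + 1/(4*K*(5 + K)))
(6697 + P(14, 90)) - 1*(-38185) = (6697 + (1/4 - 1*14*90**2*(5 + 14))/(14*(5 + 14))) - 1*(-38185) = (6697 + (1/14)*(1/4 - 1*14*8100*19)/19) + 38185 = (6697 + (1/14)*(1/19)*(1/4 - 2154600)) + 38185 = (6697 + (1/14)*(1/19)*(-8618399/4)) + 38185 = (6697 - 8618399/1064) + 38185 = -1492791/1064 + 38185 = 39136049/1064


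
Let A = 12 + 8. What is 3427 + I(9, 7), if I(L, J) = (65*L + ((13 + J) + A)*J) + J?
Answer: 4299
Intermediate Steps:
A = 20
I(L, J) = J + 65*L + J*(33 + J) (I(L, J) = (65*L + ((13 + J) + 20)*J) + J = (65*L + (33 + J)*J) + J = (65*L + J*(33 + J)) + J = J + 65*L + J*(33 + J))
3427 + I(9, 7) = 3427 + (7² + 34*7 + 65*9) = 3427 + (49 + 238 + 585) = 3427 + 872 = 4299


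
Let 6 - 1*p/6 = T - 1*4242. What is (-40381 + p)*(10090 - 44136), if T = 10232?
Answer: 2597199110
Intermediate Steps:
p = -35904 (p = 36 - 6*(10232 - 1*4242) = 36 - 6*(10232 - 4242) = 36 - 6*5990 = 36 - 35940 = -35904)
(-40381 + p)*(10090 - 44136) = (-40381 - 35904)*(10090 - 44136) = -76285*(-34046) = 2597199110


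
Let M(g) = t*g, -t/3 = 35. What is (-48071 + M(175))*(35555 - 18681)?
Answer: -1121209804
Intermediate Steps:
t = -105 (t = -3*35 = -105)
M(g) = -105*g
(-48071 + M(175))*(35555 - 18681) = (-48071 - 105*175)*(35555 - 18681) = (-48071 - 18375)*16874 = -66446*16874 = -1121209804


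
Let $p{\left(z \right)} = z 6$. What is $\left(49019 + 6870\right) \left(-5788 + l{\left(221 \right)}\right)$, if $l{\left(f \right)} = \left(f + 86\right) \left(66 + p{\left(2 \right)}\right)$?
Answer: $1014832462$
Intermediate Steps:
$p{\left(z \right)} = 6 z$
$l{\left(f \right)} = 6708 + 78 f$ ($l{\left(f \right)} = \left(f + 86\right) \left(66 + 6 \cdot 2\right) = \left(86 + f\right) \left(66 + 12\right) = \left(86 + f\right) 78 = 6708 + 78 f$)
$\left(49019 + 6870\right) \left(-5788 + l{\left(221 \right)}\right) = \left(49019 + 6870\right) \left(-5788 + \left(6708 + 78 \cdot 221\right)\right) = 55889 \left(-5788 + \left(6708 + 17238\right)\right) = 55889 \left(-5788 + 23946\right) = 55889 \cdot 18158 = 1014832462$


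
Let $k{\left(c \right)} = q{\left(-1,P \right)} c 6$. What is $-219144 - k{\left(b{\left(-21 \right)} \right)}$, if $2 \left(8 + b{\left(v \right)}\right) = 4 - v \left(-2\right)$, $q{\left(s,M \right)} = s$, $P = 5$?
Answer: $-219306$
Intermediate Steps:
$b{\left(v \right)} = -6 + v$ ($b{\left(v \right)} = -8 + \frac{4 - v \left(-2\right)}{2} = -8 + \frac{4 - - 2 v}{2} = -8 + \frac{4 + 2 v}{2} = -8 + \left(2 + v\right) = -6 + v$)
$k{\left(c \right)} = - 6 c$ ($k{\left(c \right)} = - c 6 = - 6 c$)
$-219144 - k{\left(b{\left(-21 \right)} \right)} = -219144 - - 6 \left(-6 - 21\right) = -219144 - \left(-6\right) \left(-27\right) = -219144 - 162 = -219306$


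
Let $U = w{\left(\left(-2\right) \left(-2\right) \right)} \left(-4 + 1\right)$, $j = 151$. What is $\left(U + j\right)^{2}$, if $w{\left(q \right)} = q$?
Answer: $19321$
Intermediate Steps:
$U = -12$ ($U = \left(-2\right) \left(-2\right) \left(-4 + 1\right) = 4 \left(-3\right) = -12$)
$\left(U + j\right)^{2} = \left(-12 + 151\right)^{2} = 139^{2} = 19321$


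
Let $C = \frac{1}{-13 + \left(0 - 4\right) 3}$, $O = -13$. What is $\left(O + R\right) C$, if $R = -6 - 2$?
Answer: $\frac{21}{25} \approx 0.84$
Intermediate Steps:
$R = -8$
$C = - \frac{1}{25}$ ($C = \frac{1}{-13 - 12} = \frac{1}{-25} = - \frac{1}{25} \approx -0.04$)
$\left(O + R\right) C = \left(-13 - 8\right) \left(- \frac{1}{25}\right) = \left(-21\right) \left(- \frac{1}{25}\right) = \frac{21}{25}$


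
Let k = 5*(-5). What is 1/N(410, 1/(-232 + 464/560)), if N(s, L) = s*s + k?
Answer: 1/168075 ≈ 5.9497e-6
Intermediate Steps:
k = -25
N(s, L) = -25 + s² (N(s, L) = s*s - 25 = s² - 25 = -25 + s²)
1/N(410, 1/(-232 + 464/560)) = 1/(-25 + 410²) = 1/(-25 + 168100) = 1/168075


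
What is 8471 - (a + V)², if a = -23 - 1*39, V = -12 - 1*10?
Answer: 1415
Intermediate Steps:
V = -22 (V = -12 - 10 = -22)
a = -62 (a = -23 - 39 = -62)
8471 - (a + V)² = 8471 - (-62 - 22)² = 8471 - 1*(-84)² = 8471 - 1*7056 = 8471 - 7056 = 1415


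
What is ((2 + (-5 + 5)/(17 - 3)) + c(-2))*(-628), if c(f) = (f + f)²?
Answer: -11304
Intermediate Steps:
c(f) = 4*f² (c(f) = (2*f)² = 4*f²)
((2 + (-5 + 5)/(17 - 3)) + c(-2))*(-628) = ((2 + (-5 + 5)/(17 - 3)) + 4*(-2)²)*(-628) = ((2 + 0/14) + 4*4)*(-628) = ((2 + 0*(1/14)) + 16)*(-628) = ((2 + 0) + 16)*(-628) = (2 + 16)*(-628) = 18*(-628) = -11304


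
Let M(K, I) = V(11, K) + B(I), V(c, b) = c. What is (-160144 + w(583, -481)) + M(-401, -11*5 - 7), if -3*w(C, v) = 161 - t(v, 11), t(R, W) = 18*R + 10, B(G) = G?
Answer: -489394/3 ≈ -1.6313e+5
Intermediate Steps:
t(R, W) = 10 + 18*R
w(C, v) = -151/3 + 6*v (w(C, v) = -(161 - (10 + 18*v))/3 = -(161 + (-10 - 18*v))/3 = -(151 - 18*v)/3 = -151/3 + 6*v)
M(K, I) = 11 + I
(-160144 + w(583, -481)) + M(-401, -11*5 - 7) = (-160144 + (-151/3 + 6*(-481))) + (11 + (-11*5 - 7)) = (-160144 + (-151/3 - 2886)) + (11 + (-55 - 7)) = (-160144 - 8809/3) + (11 - 62) = -489241/3 - 51 = -489394/3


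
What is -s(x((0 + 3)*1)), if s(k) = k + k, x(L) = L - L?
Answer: 0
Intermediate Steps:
x(L) = 0
s(k) = 2*k
-s(x((0 + 3)*1)) = -2*0 = -1*0 = 0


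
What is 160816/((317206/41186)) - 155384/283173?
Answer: 937754817248072/44912087319 ≈ 20880.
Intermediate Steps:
160816/((317206/41186)) - 155384/283173 = 160816/((317206*(1/41186))) - 155384*1/283173 = 160816/(158603/20593) - 155384/283173 = 160816*(20593/158603) - 155384/283173 = 3311683888/158603 - 155384/283173 = 937754817248072/44912087319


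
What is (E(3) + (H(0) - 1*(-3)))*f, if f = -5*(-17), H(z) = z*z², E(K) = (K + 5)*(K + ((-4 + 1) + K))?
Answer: 2295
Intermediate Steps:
E(K) = (-3 + 2*K)*(5 + K) (E(K) = (5 + K)*(K + (-3 + K)) = (5 + K)*(-3 + 2*K) = (-3 + 2*K)*(5 + K))
H(z) = z³
f = 85
(E(3) + (H(0) - 1*(-3)))*f = ((-15 + 2*3² + 7*3) + (0³ - 1*(-3)))*85 = ((-15 + 2*9 + 21) + (0 + 3))*85 = ((-15 + 18 + 21) + 3)*85 = (24 + 3)*85 = 27*85 = 2295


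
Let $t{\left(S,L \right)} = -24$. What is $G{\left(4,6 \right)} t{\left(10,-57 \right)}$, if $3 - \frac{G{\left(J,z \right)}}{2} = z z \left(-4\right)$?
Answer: $-7056$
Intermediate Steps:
$G{\left(J,z \right)} = 6 + 8 z^{2}$ ($G{\left(J,z \right)} = 6 - 2 z z \left(-4\right) = 6 - 2 z^{2} \left(-4\right) = 6 - 2 \left(- 4 z^{2}\right) = 6 + 8 z^{2}$)
$G{\left(4,6 \right)} t{\left(10,-57 \right)} = \left(6 + 8 \cdot 6^{2}\right) \left(-24\right) = \left(6 + 8 \cdot 36\right) \left(-24\right) = \left(6 + 288\right) \left(-24\right) = 294 \left(-24\right) = -7056$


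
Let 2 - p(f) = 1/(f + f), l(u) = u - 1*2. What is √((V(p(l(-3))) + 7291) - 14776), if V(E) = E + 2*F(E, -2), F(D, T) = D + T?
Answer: I*√748270/10 ≈ 86.503*I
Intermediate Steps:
l(u) = -2 + u (l(u) = u - 2 = -2 + u)
p(f) = 2 - 1/(2*f) (p(f) = 2 - 1/(f + f) = 2 - 1/(2*f))
V(E) = -4 + 3*E (V(E) = E + 2*(E - 2) = E + 2*(-2 + E) = E + (-4 + 2*E) = -4 + 3*E)
√((V(p(l(-3))) + 7291) - 14776) = √(((-4 + 3*(2 - 1/(2*(-2 - 3)))) + 7291) - 14776) = √(((-4 + 3*(2 - ½/(-5))) + 7291) - 14776) = √(((-4 + 3*(2 - ½*(-⅕))) + 7291) - 14776) = √(((-4 + 3*(2 + ⅒)) + 7291) - 14776) = √(((-4 + 3*(21/10)) + 7291) - 14776) = √(((-4 + 63/10) + 7291) - 14776) = √((23/10 + 7291) - 14776) = √(72933/10 - 14776) = √(-74827/10) = I*√748270/10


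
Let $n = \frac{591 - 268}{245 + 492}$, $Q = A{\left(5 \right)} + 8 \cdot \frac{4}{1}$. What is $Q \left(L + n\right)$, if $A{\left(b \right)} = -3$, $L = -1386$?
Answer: $- \frac{29613611}{737} \approx -40181.0$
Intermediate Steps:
$Q = 29$ ($Q = -3 + 8 \cdot \frac{4}{1} = -3 + 8 \cdot 4 \cdot 1 = -3 + 8 \cdot 4 = -3 + 32 = 29$)
$n = \frac{323}{737} \approx 0.43826$
$Q \left(L + n\right) = 29 \left(-1386 + \frac{323}{737}\right) = 29 \left(- \frac{1021159}{737}\right) = - \frac{29613611}{737}$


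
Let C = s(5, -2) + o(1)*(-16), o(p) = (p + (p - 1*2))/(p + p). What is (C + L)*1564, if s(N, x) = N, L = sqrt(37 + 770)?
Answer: 7820 + 1564*sqrt(807) ≈ 52250.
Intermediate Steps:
L = sqrt(807) ≈ 28.408
o(p) = (-2 + 2*p)/(2*p) (o(p) = (p + (p - 2))/((2*p)) = (p + (-2 + p))*(1/(2*p)) = (-2 + 2*p)*(1/(2*p)) = (-2 + 2*p)/(2*p))
C = 5 (C = 5 + ((-1 + 1)/1)*(-16) = 5 + (1*0)*(-16) = 5 + 0*(-16) = 5 + 0 = 5)
(C + L)*1564 = (5 + sqrt(807))*1564 = 7820 + 1564*sqrt(807)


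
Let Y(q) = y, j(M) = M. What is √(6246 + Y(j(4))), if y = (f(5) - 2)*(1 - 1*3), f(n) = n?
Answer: 4*√390 ≈ 78.994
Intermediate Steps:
y = -6 (y = (5 - 2)*(1 - 1*3) = 3*(1 - 3) = 3*(-2) = -6)
Y(q) = -6
√(6246 + Y(j(4))) = √(6246 - 6) = √6240 = 4*√390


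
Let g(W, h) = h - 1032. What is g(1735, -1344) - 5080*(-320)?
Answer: 1623224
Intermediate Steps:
g(W, h) = -1032 + h
g(1735, -1344) - 5080*(-320) = (-1032 - 1344) - 5080*(-320) = -2376 - 1*(-1625600) = -2376 + 1625600 = 1623224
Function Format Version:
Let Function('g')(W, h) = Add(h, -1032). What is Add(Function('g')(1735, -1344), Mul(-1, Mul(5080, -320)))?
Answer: 1623224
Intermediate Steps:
Function('g')(W, h) = Add(-1032, h)
Add(Function('g')(1735, -1344), Mul(-1, Mul(5080, -320))) = Add(Add(-1032, -1344), Mul(-1, Mul(5080, -320))) = Add(-2376, Mul(-1, -1625600)) = Add(-2376, 1625600) = 1623224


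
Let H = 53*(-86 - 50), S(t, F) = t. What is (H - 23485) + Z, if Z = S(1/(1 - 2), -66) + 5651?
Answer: -25043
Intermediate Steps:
H = -7208 (H = 53*(-136) = -7208)
Z = 5650 (Z = 1/(1 - 2) + 5651 = 1/(-1) + 5651 = -1 + 5651 = 5650)
(H - 23485) + Z = (-7208 - 23485) + 5650 = -30693 + 5650 = -25043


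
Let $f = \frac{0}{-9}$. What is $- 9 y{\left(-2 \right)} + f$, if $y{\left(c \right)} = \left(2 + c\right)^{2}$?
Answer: $0$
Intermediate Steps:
$f = 0$ ($f = 0 \left(- \frac{1}{9}\right) = 0$)
$- 9 y{\left(-2 \right)} + f = - 9 \left(2 - 2\right)^{2} + 0 = - 9 \cdot 0^{2} + 0 = \left(-9\right) 0 + 0 = 0 + 0 = 0$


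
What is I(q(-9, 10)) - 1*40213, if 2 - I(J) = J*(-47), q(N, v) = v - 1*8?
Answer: -40117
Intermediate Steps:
q(N, v) = -8 + v (q(N, v) = v - 8 = -8 + v)
I(J) = 2 + 47*J (I(J) = 2 - J*(-47) = 2 - (-47)*J = 2 + 47*J)
I(q(-9, 10)) - 1*40213 = (2 + 47*(-8 + 10)) - 1*40213 = (2 + 47*2) - 40213 = (2 + 94) - 40213 = 96 - 40213 = -40117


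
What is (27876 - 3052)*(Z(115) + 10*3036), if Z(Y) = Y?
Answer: 756511400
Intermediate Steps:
(27876 - 3052)*(Z(115) + 10*3036) = (27876 - 3052)*(115 + 10*3036) = 24824*(115 + 30360) = 24824*30475 = 756511400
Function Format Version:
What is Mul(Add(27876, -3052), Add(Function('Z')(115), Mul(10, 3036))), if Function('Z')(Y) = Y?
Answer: 756511400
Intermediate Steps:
Mul(Add(27876, -3052), Add(Function('Z')(115), Mul(10, 3036))) = Mul(Add(27876, -3052), Add(115, Mul(10, 3036))) = Mul(24824, Add(115, 30360)) = Mul(24824, 30475) = 756511400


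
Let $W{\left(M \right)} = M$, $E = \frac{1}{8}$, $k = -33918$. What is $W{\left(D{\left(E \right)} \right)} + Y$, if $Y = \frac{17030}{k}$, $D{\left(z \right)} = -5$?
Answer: $- \frac{93310}{16959} \approx -5.5021$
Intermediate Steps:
$E = \frac{1}{8} \approx 0.125$
$Y = - \frac{8515}{16959}$ ($Y = \frac{17030}{-33918} = 17030 \left(- \frac{1}{33918}\right) = - \frac{8515}{16959} \approx -0.50209$)
$W{\left(D{\left(E \right)} \right)} + Y = -5 - \frac{8515}{16959} = - \frac{93310}{16959}$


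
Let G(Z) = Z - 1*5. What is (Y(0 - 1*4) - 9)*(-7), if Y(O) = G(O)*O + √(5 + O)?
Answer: -196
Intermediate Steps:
G(Z) = -5 + Z (G(Z) = Z - 5 = -5 + Z)
Y(O) = √(5 + O) + O*(-5 + O) (Y(O) = (-5 + O)*O + √(5 + O) = O*(-5 + O) + √(5 + O) = √(5 + O) + O*(-5 + O))
(Y(0 - 1*4) - 9)*(-7) = ((√(5 + (0 - 1*4)) + (0 - 1*4)*(-5 + (0 - 1*4))) - 9)*(-7) = ((√(5 + (0 - 4)) + (0 - 4)*(-5 + (0 - 4))) - 9)*(-7) = ((√(5 - 4) - 4*(-5 - 4)) - 9)*(-7) = ((√1 - 4*(-9)) - 9)*(-7) = ((1 + 36) - 9)*(-7) = (37 - 9)*(-7) = 28*(-7) = -196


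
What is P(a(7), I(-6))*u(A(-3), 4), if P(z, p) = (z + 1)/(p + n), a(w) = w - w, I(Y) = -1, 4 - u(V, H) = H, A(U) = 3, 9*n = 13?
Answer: 0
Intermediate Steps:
n = 13/9 (n = (⅑)*13 = 13/9 ≈ 1.4444)
u(V, H) = 4 - H
a(w) = 0
P(z, p) = (1 + z)/(13/9 + p) (P(z, p) = (z + 1)/(p + 13/9) = (1 + z)/(13/9 + p))
P(a(7), I(-6))*u(A(-3), 4) = (9*(1 + 0)/(13 + 9*(-1)))*(4 - 1*4) = (9*1/(13 - 9))*(4 - 4) = (9*1/4)*0 = (9*(¼)*1)*0 = (9/4)*0 = 0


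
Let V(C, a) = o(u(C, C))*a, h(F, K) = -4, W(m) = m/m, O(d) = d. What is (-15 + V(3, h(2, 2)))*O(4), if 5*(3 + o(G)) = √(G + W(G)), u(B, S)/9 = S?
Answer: -12 - 32*√7/5 ≈ -28.933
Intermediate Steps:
u(B, S) = 9*S
W(m) = 1
o(G) = -3 + √(1 + G)/5 (o(G) = -3 + √(G + 1)/5 = -3 + √(1 + G)/5)
V(C, a) = a*(-3 + √(1 + 9*C)/5) (V(C, a) = (-3 + √(1 + 9*C)/5)*a = a*(-3 + √(1 + 9*C)/5))
(-15 + V(3, h(2, 2)))*O(4) = (-15 + (⅕)*(-4)*(-15 + √(1 + 9*3)))*4 = (-15 + (⅕)*(-4)*(-15 + √(1 + 27)))*4 = (-15 + (⅕)*(-4)*(-15 + √28))*4 = (-15 + (⅕)*(-4)*(-15 + 2*√7))*4 = (-15 + (12 - 8*√7/5))*4 = (-3 - 8*√7/5)*4 = -12 - 32*√7/5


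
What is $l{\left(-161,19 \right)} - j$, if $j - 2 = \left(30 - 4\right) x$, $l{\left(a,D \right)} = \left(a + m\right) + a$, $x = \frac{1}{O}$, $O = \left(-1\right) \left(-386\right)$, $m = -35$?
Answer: $- \frac{69300}{193} \approx -359.07$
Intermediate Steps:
$O = 386$
$x = \frac{1}{386} \approx 0.0025907$
$l{\left(a,D \right)} = -35 + 2 a$ ($l{\left(a,D \right)} = \left(a - 35\right) + a = \left(-35 + a\right) + a = -35 + 2 a$)
$j = \frac{399}{193}$ ($j = 2 + \left(30 - 4\right) \frac{1}{386} = 2 + 26 \cdot \frac{1}{386} = 2 + \frac{13}{193} = \frac{399}{193} \approx 2.0674$)
$l{\left(-161,19 \right)} - j = \left(-35 + 2 \left(-161\right)\right) - \frac{399}{193} = \left(-35 - 322\right) - \frac{399}{193} = -357 - \frac{399}{193} = - \frac{69300}{193}$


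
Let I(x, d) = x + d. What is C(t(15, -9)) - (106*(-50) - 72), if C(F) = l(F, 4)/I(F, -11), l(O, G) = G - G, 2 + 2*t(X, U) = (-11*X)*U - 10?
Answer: 5372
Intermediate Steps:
I(x, d) = d + x
t(X, U) = -6 - 11*U*X/2 (t(X, U) = -1 + ((-11*X)*U - 10)/2 = -1 + (-11*U*X - 10)/2 = -1 + (-10 - 11*U*X)/2 = -1 + (-5 - 11*U*X/2) = -6 - 11*U*X/2)
l(O, G) = 0
C(F) = 0 (C(F) = 0/(-11 + F) = 0)
C(t(15, -9)) - (106*(-50) - 72) = 0 - (106*(-50) - 72) = 0 - (-5300 - 72) = 0 - 1*(-5372) = 0 + 5372 = 5372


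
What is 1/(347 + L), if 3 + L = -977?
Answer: -1/633 ≈ -0.0015798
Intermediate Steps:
L = -980 (L = -3 - 977 = -980)
1/(347 + L) = 1/(347 - 980) = 1/(-633) = -1/633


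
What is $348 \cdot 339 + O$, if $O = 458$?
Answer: $118430$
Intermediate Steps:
$348 \cdot 339 + O = 348 \cdot 339 + 458 = 117972 + 458 = 118430$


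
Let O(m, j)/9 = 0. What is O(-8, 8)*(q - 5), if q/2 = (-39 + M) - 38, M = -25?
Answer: 0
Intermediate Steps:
O(m, j) = 0 (O(m, j) = 9*0 = 0)
q = -204 (q = 2*((-39 - 25) - 38) = 2*(-64 - 38) = 2*(-102) = -204)
O(-8, 8)*(q - 5) = 0*(-204 - 5) = 0*(-209) = 0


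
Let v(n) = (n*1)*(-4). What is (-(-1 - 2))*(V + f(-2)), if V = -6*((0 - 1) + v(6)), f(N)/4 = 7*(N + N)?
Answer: 114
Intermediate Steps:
f(N) = 56*N (f(N) = 4*(7*(N + N)) = 4*(7*(2*N)) = 4*(14*N) = 56*N)
v(n) = -4*n (v(n) = n*(-4) = -4*n)
V = 150 (V = -6*((0 - 1) - 4*6) = -6*(-1 - 24) = -6*(-25) = 150)
(-(-1 - 2))*(V + f(-2)) = (-(-1 - 2))*(150 + 56*(-2)) = (-1*(-3))*(150 - 112) = 3*38 = 114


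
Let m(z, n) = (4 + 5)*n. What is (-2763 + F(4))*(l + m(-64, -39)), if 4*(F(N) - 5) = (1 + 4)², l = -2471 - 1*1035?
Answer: 42453999/4 ≈ 1.0614e+7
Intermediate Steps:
l = -3506 (l = -2471 - 1035 = -3506)
F(N) = 45/4 (F(N) = 5 + (1 + 4)²/4 = 5 + (¼)*5² = 5 + (¼)*25 = 5 + 25/4 = 45/4)
m(z, n) = 9*n
(-2763 + F(4))*(l + m(-64, -39)) = (-2763 + 45/4)*(-3506 + 9*(-39)) = -11007*(-3506 - 351)/4 = -11007/4*(-3857) = 42453999/4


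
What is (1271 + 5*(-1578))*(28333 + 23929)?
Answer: -345922178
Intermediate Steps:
(1271 + 5*(-1578))*(28333 + 23929) = (1271 - 7890)*52262 = -6619*52262 = -345922178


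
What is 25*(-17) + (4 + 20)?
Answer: -401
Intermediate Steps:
25*(-17) + (4 + 20) = -425 + 24 = -401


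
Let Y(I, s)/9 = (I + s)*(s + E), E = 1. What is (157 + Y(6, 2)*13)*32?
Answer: 94880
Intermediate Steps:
Y(I, s) = 9*(1 + s)*(I + s) (Y(I, s) = 9*((I + s)*(s + 1)) = 9*((I + s)*(1 + s)) = 9*((1 + s)*(I + s)) = 9*(1 + s)*(I + s))
(157 + Y(6, 2)*13)*32 = (157 + (9*6 + 9*2 + 9*2**2 + 9*6*2)*13)*32 = (157 + (54 + 18 + 9*4 + 108)*13)*32 = (157 + (54 + 18 + 36 + 108)*13)*32 = (157 + 216*13)*32 = (157 + 2808)*32 = 2965*32 = 94880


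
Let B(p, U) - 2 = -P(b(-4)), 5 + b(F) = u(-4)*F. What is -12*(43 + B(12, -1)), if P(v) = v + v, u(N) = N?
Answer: -276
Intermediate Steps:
b(F) = -5 - 4*F
P(v) = 2*v
B(p, U) = -20 (B(p, U) = 2 - 2*(-5 - 4*(-4)) = 2 - 2*(-5 + 16) = 2 - 2*11 = 2 - 1*22 = 2 - 22 = -20)
-12*(43 + B(12, -1)) = -12*(43 - 20) = -12*23 = -276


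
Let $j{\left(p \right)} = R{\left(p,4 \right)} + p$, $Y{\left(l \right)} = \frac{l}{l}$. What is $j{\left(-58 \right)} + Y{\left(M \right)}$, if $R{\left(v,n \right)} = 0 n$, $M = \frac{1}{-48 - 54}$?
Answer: $-57$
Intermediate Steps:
$M = - \frac{1}{102}$ ($M = \frac{1}{-102} = - \frac{1}{102} \approx -0.0098039$)
$Y{\left(l \right)} = 1$
$R{\left(v,n \right)} = 0$
$j{\left(p \right)} = p$ ($j{\left(p \right)} = 0 + p = p$)
$j{\left(-58 \right)} + Y{\left(M \right)} = -58 + 1 = -57$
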